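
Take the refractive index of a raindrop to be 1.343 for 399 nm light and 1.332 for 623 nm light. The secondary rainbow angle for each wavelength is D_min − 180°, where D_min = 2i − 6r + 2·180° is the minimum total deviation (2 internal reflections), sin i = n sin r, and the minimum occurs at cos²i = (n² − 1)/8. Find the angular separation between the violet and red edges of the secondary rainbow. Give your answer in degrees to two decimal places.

At 399 nm (n = 1.343): cos²i = 0.10046 → i = 71.522°, r = 44.928°, D_min = 233.478°, rainbow angle = 53.478°.
At 623 nm (n = 1.332): cos²i = 0.09678 → i = 71.875°, r = 45.520°, D_min = 230.628°, rainbow angle = 50.628°.
Angular width = |53.478° − 50.628°| = 2.849°.

2.85°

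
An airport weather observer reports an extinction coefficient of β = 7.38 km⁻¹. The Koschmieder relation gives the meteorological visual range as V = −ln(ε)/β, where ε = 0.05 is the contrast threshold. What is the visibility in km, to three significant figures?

V = −ln(0.05) / 7.38 = 2.996 / 7.38 = 0.4059 km.

0.406 km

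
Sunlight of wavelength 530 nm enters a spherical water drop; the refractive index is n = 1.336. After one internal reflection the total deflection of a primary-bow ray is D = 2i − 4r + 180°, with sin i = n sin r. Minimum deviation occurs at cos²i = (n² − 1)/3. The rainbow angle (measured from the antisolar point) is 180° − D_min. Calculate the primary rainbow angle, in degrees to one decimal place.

cos²i = (1.78490 − 1)/3 = 0.26163; i = arccos(0.51150) = 59.236°.
sin r = sin 59.236°/1.336 = 0.64318; r = 40.029°.
D_min = 2·59.236° − 4·40.029° + 180° = 138.356°.
Rainbow angle = 180° − D_min = 41.644°.

41.6°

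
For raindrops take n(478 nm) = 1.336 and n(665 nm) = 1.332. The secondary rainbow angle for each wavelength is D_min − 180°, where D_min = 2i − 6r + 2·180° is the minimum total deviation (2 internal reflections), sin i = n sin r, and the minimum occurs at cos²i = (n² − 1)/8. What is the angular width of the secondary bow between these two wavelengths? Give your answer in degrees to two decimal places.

1.05°

At 478 nm (n = 1.336): cos²i = 0.09811 → i = 71.746°, r = 45.303°, D_min = 231.674°, rainbow angle = 51.674°.
At 665 nm (n = 1.332): cos²i = 0.09678 → i = 71.875°, r = 45.520°, D_min = 230.628°, rainbow angle = 50.628°.
Angular width = |51.674° − 50.628°| = 1.046°.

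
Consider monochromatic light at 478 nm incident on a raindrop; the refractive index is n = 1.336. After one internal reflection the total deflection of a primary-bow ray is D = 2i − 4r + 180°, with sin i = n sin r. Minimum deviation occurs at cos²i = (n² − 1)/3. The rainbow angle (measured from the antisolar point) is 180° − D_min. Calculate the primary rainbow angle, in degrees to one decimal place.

41.6°

cos²i = (1.78490 − 1)/3 = 0.26163; i = arccos(0.51150) = 59.236°.
sin r = sin 59.236°/1.336 = 0.64318; r = 40.029°.
D_min = 2·59.236° − 4·40.029° + 180° = 138.356°.
Rainbow angle = 180° − D_min = 41.644°.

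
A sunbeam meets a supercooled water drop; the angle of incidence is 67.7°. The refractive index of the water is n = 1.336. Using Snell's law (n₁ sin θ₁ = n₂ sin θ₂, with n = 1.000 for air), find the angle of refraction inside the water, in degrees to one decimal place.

Snell: sin θ_r = sin θ_i / n = sin 67.7° / 1.336 = 0.9252 / 1.336 = 0.6925.
θ_r = arcsin(0.6925) = 43.83°.

43.8°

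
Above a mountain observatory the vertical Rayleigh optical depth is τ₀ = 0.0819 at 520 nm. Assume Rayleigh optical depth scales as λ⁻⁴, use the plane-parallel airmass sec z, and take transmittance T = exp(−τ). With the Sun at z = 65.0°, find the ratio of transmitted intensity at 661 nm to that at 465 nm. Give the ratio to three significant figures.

1.26

Airmass: sec 65.0° = 2.3662.
τ(661 nm) = 0.0819 × (520/661)⁴ × 2.3662 = 0.0819 × 0.3830 × 2.3662 = 0.0742.
τ(465 nm) = 0.0819 × (520/465)⁴ × 2.3662 = 0.0819 × 1.5639 × 2.3662 = 0.3031.
T(661)/T(465) = exp(τ_B − τ_A) = exp(0.2288) = 1.2571.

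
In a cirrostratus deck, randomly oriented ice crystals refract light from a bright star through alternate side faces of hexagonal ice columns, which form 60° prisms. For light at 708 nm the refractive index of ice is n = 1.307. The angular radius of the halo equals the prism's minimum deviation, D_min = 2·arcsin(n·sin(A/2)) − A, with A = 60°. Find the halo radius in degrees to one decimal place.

21.6°

n·sin(A/2) = 1.307 × sin 30° = 1.307 × 0.5000 = 0.6535.
D_min = 2·arcsin(0.6535) − 60° = 2 × 40.806° − 60° = 21.612°.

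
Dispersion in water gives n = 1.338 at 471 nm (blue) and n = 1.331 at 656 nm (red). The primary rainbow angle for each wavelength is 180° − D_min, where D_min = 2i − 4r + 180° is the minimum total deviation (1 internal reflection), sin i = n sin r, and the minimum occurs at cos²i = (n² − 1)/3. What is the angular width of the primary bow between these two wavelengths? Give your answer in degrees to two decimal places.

1.01°

At 471 nm (n = 1.338): cos²i = 0.26341 → i = 59.120°, r = 39.899°, D_min = 138.643°, rainbow angle = 41.357°.
At 656 nm (n = 1.331): cos²i = 0.25719 → i = 59.527°, r = 40.356°, D_min = 137.630°, rainbow angle = 42.370°.
Angular width = |41.357° − 42.370°| = 1.013°.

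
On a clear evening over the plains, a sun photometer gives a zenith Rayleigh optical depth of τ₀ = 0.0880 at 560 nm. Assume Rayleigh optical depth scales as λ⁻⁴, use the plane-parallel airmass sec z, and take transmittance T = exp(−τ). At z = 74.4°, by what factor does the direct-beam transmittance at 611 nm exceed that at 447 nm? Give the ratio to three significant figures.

Airmass: sec 74.4° = 3.7186.
τ(611 nm) = 0.0880 × (560/611)⁴ × 3.7186 = 0.0880 × 0.7056 × 3.7186 = 0.2309.
τ(447 nm) = 0.0880 × (560/447)⁴ × 3.7186 = 0.0880 × 2.4633 × 3.7186 = 0.8061.
T(611)/T(447) = exp(τ_B − τ_A) = exp(0.5752) = 1.7774.

1.78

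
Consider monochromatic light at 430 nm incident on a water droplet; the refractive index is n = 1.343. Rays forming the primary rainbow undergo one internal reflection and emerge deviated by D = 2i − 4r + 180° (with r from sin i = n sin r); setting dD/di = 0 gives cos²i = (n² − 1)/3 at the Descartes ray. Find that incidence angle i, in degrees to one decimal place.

58.8°

cos²i = (1.343² − 1)/3 = (1.80365 − 1)/3 = 0.26788.
cos i = 0.51757, so i = 58.830°.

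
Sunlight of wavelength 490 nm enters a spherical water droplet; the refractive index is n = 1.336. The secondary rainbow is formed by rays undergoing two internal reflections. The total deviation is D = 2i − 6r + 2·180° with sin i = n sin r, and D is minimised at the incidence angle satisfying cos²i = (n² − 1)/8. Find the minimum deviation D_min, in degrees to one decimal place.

231.7°

cos²i = (1.78490 − 1)/8 = 0.09811; i = arccos(0.31323) = 71.746°.
sin r = sin 71.746°/1.336 = 0.71084; r = 45.303°.
D_min = 2·71.746° − 6·45.303° + 360° = 231.674°.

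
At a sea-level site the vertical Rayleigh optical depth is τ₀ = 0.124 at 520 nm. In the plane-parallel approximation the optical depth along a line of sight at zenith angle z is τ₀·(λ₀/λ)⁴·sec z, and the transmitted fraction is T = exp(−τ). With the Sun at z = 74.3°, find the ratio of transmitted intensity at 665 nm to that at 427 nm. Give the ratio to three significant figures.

Airmass: sec 74.3° = 3.6955.
τ(665 nm) = 0.124 × (520/665)⁴ × 3.6955 = 0.124 × 0.3739 × 3.6955 = 0.1713.
τ(427 nm) = 0.124 × (520/427)⁴ × 3.6955 = 0.124 × 2.1994 × 3.6955 = 1.0078.
T(665)/T(427) = exp(τ_B − τ_A) = exp(0.8365) = 2.3083.

2.31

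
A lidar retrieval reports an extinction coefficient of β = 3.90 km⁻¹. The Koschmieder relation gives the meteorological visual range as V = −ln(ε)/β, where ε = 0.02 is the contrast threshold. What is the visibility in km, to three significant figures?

1.00 km

V = −ln(0.02) / 3.90 = 3.912 / 3.90 = 1.0031 km.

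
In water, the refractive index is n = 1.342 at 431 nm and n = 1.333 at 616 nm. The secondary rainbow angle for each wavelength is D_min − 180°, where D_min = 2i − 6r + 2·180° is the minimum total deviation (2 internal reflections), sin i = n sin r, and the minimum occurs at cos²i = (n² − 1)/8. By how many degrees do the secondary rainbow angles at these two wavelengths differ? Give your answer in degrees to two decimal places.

2.33°

At 431 nm (n = 1.342): cos²i = 0.10012 → i = 71.554°, r = 44.981°, D_min = 233.222°, rainbow angle = 53.222°.
At 616 nm (n = 1.333): cos²i = 0.09711 → i = 71.843°, r = 45.466°, D_min = 230.891°, rainbow angle = 50.891°.
Angular width = |53.222° − 50.891°| = 2.331°.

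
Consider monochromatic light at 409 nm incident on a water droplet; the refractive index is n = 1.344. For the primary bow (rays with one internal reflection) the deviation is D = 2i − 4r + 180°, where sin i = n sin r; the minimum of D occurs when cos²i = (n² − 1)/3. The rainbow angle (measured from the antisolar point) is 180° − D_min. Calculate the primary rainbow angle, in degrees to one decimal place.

40.5°

cos²i = (1.80634 − 1)/3 = 0.26878; i = arccos(0.51844) = 58.772°.
sin r = sin 58.772°/1.344 = 0.63625; r = 39.512°.
D_min = 2·58.772° − 4·39.512° + 180° = 139.495°.
Rainbow angle = 180° − D_min = 40.505°.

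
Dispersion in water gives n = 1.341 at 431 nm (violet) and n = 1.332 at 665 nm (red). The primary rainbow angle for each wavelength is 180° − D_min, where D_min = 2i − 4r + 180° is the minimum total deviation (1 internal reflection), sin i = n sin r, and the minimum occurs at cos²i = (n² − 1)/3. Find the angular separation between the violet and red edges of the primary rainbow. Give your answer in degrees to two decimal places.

At 431 nm (n = 1.341): cos²i = 0.26609 → i = 58.946°, r = 39.705°, D_min = 139.071°, rainbow angle = 40.929°.
At 665 nm (n = 1.332): cos²i = 0.25807 → i = 59.469°, r = 40.290°, D_min = 137.776°, rainbow angle = 42.224°.
Angular width = |40.929° − 42.224°| = 1.295°.

1.29°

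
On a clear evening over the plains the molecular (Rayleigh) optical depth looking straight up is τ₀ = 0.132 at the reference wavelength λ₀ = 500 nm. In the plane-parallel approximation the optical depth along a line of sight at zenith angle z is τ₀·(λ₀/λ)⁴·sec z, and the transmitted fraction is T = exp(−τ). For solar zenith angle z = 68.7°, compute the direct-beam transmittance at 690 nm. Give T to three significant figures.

sec 68.7° = 2.7529.
τ = 0.132 × (500/690)⁴ × 2.7529 = 0.132 × 0.2757 × 2.7529 = 0.1002.
T = exp(−0.1002) = 0.9047.

0.905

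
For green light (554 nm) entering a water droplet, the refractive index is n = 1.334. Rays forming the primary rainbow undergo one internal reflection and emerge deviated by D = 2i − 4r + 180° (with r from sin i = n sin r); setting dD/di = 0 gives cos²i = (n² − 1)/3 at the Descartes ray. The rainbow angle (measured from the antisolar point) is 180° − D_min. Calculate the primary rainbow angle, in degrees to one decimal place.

cos²i = (1.77956 − 1)/3 = 0.25985; i = arccos(0.50976) = 59.352°.
sin r = sin 59.352°/1.334 = 0.64492; r = 40.159°.
D_min = 2·59.352° − 4·40.159° + 180° = 138.067°.
Rainbow angle = 180° − D_min = 41.933°.

41.9°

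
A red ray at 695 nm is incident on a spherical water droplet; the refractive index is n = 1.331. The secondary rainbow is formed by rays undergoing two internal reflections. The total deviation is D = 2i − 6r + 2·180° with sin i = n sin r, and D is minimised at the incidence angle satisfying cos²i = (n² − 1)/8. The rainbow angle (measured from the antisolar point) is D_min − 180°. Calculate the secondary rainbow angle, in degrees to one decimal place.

cos²i = (1.77156 − 1)/8 = 0.09645; i = arccos(0.31056) = 71.907°.
sin r = sin 71.907°/1.331 = 0.71417; r = 45.575°.
D_min = 2·71.907° − 6·45.575° + 360° = 230.365°.
Rainbow angle = D_min − 180° = 50.365°.

50.4°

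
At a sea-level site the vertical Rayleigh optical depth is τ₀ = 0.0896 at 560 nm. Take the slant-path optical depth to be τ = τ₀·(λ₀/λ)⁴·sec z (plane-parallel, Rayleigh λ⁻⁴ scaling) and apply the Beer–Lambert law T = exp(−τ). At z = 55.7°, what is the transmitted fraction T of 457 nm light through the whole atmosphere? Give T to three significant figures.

sec 55.7° = 1.7745.
τ = 0.0896 × (560/457)⁴ × 1.7745 = 0.0896 × 2.2547 × 1.7745 = 0.3585.
T = exp(−0.3585) = 0.6987.

0.699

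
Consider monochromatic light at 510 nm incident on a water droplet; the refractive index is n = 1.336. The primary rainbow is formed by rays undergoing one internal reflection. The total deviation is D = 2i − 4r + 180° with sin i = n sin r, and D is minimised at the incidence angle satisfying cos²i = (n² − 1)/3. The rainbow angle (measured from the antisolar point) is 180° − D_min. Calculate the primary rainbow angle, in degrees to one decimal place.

41.6°

cos²i = (1.78490 − 1)/3 = 0.26163; i = arccos(0.51150) = 59.236°.
sin r = sin 59.236°/1.336 = 0.64318; r = 40.029°.
D_min = 2·59.236° − 4·40.029° + 180° = 138.356°.
Rainbow angle = 180° − D_min = 41.644°.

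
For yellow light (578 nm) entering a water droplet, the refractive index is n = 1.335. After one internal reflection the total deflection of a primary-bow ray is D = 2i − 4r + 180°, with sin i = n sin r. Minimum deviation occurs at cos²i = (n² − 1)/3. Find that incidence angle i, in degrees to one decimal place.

59.3°

cos²i = (1.335² − 1)/3 = (1.78222 − 1)/3 = 0.26074.
cos i = 0.51063, so i = 59.294°.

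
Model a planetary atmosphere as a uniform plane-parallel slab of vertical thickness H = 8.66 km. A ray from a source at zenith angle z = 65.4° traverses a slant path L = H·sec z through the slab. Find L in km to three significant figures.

20.8 km

sec z = 1/cos 65.4° = 2.4022.
L = 8.66 × 2.4022 = 20.803 km.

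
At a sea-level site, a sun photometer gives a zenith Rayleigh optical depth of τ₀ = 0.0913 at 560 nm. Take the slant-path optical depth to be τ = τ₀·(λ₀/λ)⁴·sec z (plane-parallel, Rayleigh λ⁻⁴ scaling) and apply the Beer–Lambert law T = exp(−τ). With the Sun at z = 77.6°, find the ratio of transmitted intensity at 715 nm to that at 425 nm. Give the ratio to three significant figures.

3.07

Airmass: sec 77.6° = 4.6569.
τ(715 nm) = 0.0913 × (560/715)⁴ × 4.6569 = 0.0913 × 0.3763 × 4.6569 = 0.1600.
τ(425 nm) = 0.0913 × (560/425)⁴ × 4.6569 = 0.0913 × 3.0144 × 4.6569 = 1.2816.
T(715)/T(425) = exp(τ_B − τ_A) = exp(1.1216) = 3.0699.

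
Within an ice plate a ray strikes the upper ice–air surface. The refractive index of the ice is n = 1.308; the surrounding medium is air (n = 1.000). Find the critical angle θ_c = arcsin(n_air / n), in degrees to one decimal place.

sin θ_c = n_air / n = 1.000 / 1.308 = 0.7645.
θ_c = arcsin(0.7645) = 49.86°.

49.9°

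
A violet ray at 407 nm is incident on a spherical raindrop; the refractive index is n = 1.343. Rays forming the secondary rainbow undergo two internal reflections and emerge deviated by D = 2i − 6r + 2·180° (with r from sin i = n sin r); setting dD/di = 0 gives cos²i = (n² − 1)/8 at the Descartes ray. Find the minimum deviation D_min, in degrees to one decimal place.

cos²i = (1.80365 − 1)/8 = 0.10046; i = arccos(0.31695) = 71.522°.
sin r = sin 71.522°/1.343 = 0.70621; r = 44.928°.
D_min = 2·71.522° − 6·44.928° + 360° = 233.478°.

233.5°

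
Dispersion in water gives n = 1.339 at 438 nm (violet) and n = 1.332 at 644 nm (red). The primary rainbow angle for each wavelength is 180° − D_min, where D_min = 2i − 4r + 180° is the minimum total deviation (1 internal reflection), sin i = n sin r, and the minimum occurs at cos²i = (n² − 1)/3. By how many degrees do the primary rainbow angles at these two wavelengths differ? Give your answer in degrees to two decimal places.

1.01°

At 438 nm (n = 1.339): cos²i = 0.26431 → i = 59.062°, r = 39.834°, D_min = 138.786°, rainbow angle = 41.214°.
At 644 nm (n = 1.332): cos²i = 0.25807 → i = 59.469°, r = 40.290°, D_min = 137.776°, rainbow angle = 42.224°.
Angular width = |41.214° − 42.224°| = 1.010°.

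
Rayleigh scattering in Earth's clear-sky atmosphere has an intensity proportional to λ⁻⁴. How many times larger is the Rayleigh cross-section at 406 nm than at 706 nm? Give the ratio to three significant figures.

9.14

Rayleigh scattering ∝ λ⁻⁴, so the ratio of coefficients is the inverse fourth power of the wavelength ratio.
σ(406)/σ(706) = (706/406)⁴ = (1.7389)⁴ = 9.144.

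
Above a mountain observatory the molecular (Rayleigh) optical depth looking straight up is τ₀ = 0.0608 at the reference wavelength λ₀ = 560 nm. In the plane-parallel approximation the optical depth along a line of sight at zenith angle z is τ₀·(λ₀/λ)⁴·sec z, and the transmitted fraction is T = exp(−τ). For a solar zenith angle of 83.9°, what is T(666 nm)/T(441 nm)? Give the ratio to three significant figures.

Airmass: sec 83.9° = 9.4105.
τ(666 nm) = 0.0608 × (560/666)⁴ × 9.4105 = 0.0608 × 0.4999 × 9.4105 = 0.2860.
τ(441 nm) = 0.0608 × (560/441)⁴ × 9.4105 = 0.0608 × 2.6001 × 9.4105 = 1.4877.
T(666)/T(441) = exp(τ_B − τ_A) = exp(1.2017) = 3.3257.

3.33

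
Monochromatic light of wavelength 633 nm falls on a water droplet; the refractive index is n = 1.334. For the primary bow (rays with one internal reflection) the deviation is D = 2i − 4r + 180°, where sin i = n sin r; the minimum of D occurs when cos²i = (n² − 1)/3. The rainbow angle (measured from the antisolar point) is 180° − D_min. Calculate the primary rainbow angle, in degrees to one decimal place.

41.9°

cos²i = (1.77956 − 1)/3 = 0.25985; i = arccos(0.50976) = 59.352°.
sin r = sin 59.352°/1.334 = 0.64492; r = 40.159°.
D_min = 2·59.352° − 4·40.159° + 180° = 138.067°.
Rainbow angle = 180° − D_min = 41.933°.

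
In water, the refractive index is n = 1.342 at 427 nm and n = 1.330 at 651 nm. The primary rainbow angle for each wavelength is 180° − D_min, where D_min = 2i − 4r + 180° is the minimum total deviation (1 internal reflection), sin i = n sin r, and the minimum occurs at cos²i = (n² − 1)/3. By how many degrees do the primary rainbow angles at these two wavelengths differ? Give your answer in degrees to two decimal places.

1.73°

At 427 nm (n = 1.342): cos²i = 0.26699 → i = 58.888°, r = 39.641°, D_min = 139.213°, rainbow angle = 40.787°.
At 651 nm (n = 1.330): cos²i = 0.25630 → i = 59.585°, r = 40.422°, D_min = 137.484°, rainbow angle = 42.516°.
Angular width = |40.787° − 42.516°| = 1.729°.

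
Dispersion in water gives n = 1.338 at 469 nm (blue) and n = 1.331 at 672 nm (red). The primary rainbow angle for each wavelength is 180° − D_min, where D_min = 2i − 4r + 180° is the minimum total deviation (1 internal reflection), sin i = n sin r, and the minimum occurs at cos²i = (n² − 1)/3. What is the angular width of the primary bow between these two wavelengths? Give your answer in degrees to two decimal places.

1.01°

At 469 nm (n = 1.338): cos²i = 0.26341 → i = 59.120°, r = 39.899°, D_min = 138.643°, rainbow angle = 41.357°.
At 672 nm (n = 1.331): cos²i = 0.25719 → i = 59.527°, r = 40.356°, D_min = 137.630°, rainbow angle = 42.370°.
Angular width = |41.357° − 42.370°| = 1.013°.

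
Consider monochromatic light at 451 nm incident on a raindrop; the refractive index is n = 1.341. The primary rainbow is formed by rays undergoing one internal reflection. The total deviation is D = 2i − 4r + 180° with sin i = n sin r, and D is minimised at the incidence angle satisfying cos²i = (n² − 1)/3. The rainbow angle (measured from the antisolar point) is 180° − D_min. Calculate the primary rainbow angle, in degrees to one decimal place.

40.9°

cos²i = (1.79828 − 1)/3 = 0.26609; i = arccos(0.51584) = 58.946°.
sin r = sin 58.946°/1.341 = 0.63884; r = 39.705°.
D_min = 2·58.946° − 4·39.705° + 180° = 139.071°.
Rainbow angle = 180° − D_min = 40.929°.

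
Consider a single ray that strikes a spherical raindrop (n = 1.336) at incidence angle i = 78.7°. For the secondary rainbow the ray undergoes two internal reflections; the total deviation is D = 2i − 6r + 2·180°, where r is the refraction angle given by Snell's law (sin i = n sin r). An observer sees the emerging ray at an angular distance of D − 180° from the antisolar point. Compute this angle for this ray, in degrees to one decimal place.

54.1°

sin r = sin 78.7° / 1.336 = 0.9806/1.336 = 0.7340; r = 47.22°.
D = 2·78.7° − 6·47.22° + 2·180° = 157.40° − 283.33° + 360° = 234.07°.
Angle from antisolar point = D − 180° = 54.07°.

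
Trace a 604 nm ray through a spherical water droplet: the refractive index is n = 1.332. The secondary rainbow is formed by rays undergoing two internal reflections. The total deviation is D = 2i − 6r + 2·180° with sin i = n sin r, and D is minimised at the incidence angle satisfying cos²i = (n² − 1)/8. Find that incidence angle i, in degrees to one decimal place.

cos²i = (1.332² − 1)/8 = (1.77422 − 1)/8 = 0.09678.
cos i = 0.31109, so i = 71.875°.

71.9°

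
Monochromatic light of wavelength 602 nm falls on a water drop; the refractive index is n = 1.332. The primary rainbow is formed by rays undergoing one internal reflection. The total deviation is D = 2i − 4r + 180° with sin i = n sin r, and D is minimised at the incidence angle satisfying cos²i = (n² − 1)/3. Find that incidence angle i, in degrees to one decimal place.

cos²i = (1.332² − 1)/3 = (1.77422 − 1)/3 = 0.25807.
cos i = 0.50801, so i = 59.469°.

59.5°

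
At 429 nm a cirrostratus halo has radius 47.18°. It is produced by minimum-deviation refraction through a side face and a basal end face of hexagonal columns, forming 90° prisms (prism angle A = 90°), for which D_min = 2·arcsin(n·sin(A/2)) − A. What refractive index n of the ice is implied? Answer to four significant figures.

1.317

Rearranging: n = sin((D_min + A)/2) / sin(A/2).
(D_min + A)/2 = (47.18° + 90°)/2 = 68.590°.
n = sin 68.590° / sin 45° = 0.9310 / 0.7071 = 1.3166.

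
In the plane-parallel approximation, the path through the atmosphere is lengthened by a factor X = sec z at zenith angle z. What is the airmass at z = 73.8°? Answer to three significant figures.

X = sec z = 1/cos 73.8° = 1/0.2790 = 3.5843.

3.58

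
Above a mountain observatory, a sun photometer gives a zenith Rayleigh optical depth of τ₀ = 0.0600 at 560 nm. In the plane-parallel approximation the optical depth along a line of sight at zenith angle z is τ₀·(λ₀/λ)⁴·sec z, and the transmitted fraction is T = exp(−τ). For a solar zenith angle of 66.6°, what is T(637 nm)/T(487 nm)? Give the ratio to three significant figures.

1.19

Airmass: sec 66.6° = 2.5180.
τ(637 nm) = 0.0600 × (560/637)⁴ × 2.5180 = 0.0600 × 0.5973 × 2.5180 = 0.0902.
τ(487 nm) = 0.0600 × (560/487)⁴ × 2.5180 = 0.0600 × 1.7484 × 2.5180 = 0.2641.
T(637)/T(487) = exp(τ_B − τ_A) = exp(0.1739) = 1.1899.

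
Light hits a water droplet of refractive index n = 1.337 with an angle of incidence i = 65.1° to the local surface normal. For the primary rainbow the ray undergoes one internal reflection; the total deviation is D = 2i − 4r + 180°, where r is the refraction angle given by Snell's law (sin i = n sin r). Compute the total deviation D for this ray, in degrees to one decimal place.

sin r = sin 65.1° / 1.337 = 0.9070/1.337 = 0.6784; r = 42.72°.
D = 2·65.1° − 4·42.72° + 180° = 130.20° − 170.88° + 180° = 139.32°.

139.3°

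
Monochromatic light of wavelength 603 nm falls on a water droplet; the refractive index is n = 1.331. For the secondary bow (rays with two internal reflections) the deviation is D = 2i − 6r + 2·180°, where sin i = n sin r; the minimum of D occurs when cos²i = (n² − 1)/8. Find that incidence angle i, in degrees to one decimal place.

71.9°

cos²i = (1.331² − 1)/8 = (1.77156 − 1)/8 = 0.09645.
cos i = 0.31056, so i = 71.907°.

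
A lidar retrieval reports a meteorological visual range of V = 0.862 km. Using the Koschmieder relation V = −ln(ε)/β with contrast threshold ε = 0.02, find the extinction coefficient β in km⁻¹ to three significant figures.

4.54 km⁻¹

β = −ln(0.02) / V = 3.912 / 0.862 = 4.5383 km⁻¹.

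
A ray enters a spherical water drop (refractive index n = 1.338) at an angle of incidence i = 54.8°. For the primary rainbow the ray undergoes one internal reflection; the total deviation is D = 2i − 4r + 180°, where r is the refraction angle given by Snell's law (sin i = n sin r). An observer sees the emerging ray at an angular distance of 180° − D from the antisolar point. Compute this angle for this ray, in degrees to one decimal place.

41.0°

sin r = sin 54.8° / 1.338 = 0.8171/1.338 = 0.6107; r = 37.64°.
D = 2·54.8° − 4·37.64° + 180° = 109.60° − 150.57° + 180° = 139.03°.
Angle from antisolar point = 180° − D = 40.97°.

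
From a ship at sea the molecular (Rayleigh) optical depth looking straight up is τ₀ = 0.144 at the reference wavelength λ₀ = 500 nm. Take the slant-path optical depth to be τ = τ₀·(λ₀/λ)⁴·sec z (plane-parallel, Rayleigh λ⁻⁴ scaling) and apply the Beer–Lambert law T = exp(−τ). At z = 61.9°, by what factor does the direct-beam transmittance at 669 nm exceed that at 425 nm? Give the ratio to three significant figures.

1.63

Airmass: sec 61.9° = 2.1231.
τ(669 nm) = 0.144 × (500/669)⁴ × 2.1231 = 0.144 × 0.3120 × 2.1231 = 0.0954.
τ(425 nm) = 0.144 × (500/425)⁴ × 2.1231 = 0.144 × 1.9157 × 2.1231 = 0.5857.
T(669)/T(425) = exp(τ_B − τ_A) = exp(0.4903) = 1.6328.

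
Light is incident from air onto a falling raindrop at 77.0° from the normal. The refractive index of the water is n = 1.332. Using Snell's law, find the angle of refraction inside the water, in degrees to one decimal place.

47.0°

Snell: sin θ_r = sin θ_i / n = sin 77.0° / 1.332 = 0.9744 / 1.332 = 0.7315.
θ_r = arcsin(0.7315) = 47.01°.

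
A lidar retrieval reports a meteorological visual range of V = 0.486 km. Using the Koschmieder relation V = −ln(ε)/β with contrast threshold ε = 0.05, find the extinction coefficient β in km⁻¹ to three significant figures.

6.16 km⁻¹

β = −ln(0.05) / V = 2.996 / 0.486 = 6.1641 km⁻¹.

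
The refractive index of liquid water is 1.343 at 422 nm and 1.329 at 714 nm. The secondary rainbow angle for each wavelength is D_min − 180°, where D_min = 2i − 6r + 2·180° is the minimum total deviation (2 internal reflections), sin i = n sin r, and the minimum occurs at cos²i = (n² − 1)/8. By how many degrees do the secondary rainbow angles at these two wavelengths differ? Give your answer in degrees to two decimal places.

3.64°

At 422 nm (n = 1.343): cos²i = 0.10046 → i = 71.522°, r = 44.928°, D_min = 233.478°, rainbow angle = 53.478°.
At 714 nm (n = 1.329): cos²i = 0.09578 → i = 71.972°, r = 45.685°, D_min = 229.837°, rainbow angle = 49.837°.
Angular width = |53.478° − 49.837°| = 3.641°.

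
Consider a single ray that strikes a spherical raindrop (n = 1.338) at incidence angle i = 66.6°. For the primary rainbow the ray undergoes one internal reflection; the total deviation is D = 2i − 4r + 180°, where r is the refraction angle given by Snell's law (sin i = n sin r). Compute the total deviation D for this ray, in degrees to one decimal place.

sin r = sin 66.6° / 1.338 = 0.9178/1.338 = 0.6859; r = 43.31°.
D = 2·66.6° − 4·43.31° + 180° = 133.20° − 173.23° + 180° = 139.97°.

140.0°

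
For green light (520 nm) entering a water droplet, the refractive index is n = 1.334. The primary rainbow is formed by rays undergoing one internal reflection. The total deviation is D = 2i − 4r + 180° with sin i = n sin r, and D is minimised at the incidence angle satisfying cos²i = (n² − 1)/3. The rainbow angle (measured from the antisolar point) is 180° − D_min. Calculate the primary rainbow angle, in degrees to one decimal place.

41.9°

cos²i = (1.77956 − 1)/3 = 0.25985; i = arccos(0.50976) = 59.352°.
sin r = sin 59.352°/1.334 = 0.64492; r = 40.159°.
D_min = 2·59.352° − 4·40.159° + 180° = 138.067°.
Rainbow angle = 180° − D_min = 41.933°.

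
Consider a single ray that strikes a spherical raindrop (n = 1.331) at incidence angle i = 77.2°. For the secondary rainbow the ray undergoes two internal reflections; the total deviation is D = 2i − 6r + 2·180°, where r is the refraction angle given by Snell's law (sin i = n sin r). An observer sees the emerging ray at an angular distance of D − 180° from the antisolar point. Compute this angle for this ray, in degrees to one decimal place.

51.7°

sin r = sin 77.2° / 1.331 = 0.9751/1.331 = 0.7326; r = 47.11°.
D = 2·77.2° − 6·47.11° + 2·180° = 154.40° − 282.65° + 360° = 231.75°.
Angle from antisolar point = D − 180° = 51.75°.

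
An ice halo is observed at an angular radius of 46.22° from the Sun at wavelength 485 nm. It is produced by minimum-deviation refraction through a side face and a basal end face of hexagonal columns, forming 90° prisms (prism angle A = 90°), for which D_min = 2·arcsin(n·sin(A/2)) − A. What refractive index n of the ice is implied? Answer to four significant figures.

Rearranging: n = sin((D_min + A)/2) / sin(A/2).
(D_min + A)/2 = (46.22° + 90°)/2 = 68.110°.
n = sin 68.110° / sin 45° = 0.9279 / 0.7071 = 1.3123.

1.312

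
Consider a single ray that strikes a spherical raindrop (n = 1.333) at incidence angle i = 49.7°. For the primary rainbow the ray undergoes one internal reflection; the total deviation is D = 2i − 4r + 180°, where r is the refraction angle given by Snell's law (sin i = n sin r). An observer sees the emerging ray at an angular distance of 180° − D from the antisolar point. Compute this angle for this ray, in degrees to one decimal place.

40.2°

sin r = sin 49.7° / 1.333 = 0.7627/1.333 = 0.5721; r = 34.90°.
D = 2·49.7° − 4·34.90° + 180° = 99.40° − 139.60° + 180° = 139.80°.
Angle from antisolar point = 180° − D = 40.20°.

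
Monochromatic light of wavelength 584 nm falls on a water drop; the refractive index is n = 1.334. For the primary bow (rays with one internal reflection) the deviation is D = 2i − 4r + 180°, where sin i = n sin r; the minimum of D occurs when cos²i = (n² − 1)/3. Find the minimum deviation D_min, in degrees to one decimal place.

cos²i = (1.77956 − 1)/3 = 0.25985; i = arccos(0.50976) = 59.352°.
sin r = sin 59.352°/1.334 = 0.64492; r = 40.159°.
D_min = 2·59.352° − 4·40.159° + 180° = 138.067°.

138.1°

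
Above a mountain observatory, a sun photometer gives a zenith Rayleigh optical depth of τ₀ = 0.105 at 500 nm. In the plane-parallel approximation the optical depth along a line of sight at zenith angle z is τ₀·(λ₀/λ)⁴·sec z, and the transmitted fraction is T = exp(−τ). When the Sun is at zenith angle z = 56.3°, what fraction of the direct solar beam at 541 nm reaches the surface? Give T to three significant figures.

0.871

sec 56.3° = 1.8023.
τ = 0.105 × (500/541)⁴ × 1.8023 = 0.105 × 0.7296 × 1.8023 = 0.1381.
T = exp(−0.1381) = 0.8710.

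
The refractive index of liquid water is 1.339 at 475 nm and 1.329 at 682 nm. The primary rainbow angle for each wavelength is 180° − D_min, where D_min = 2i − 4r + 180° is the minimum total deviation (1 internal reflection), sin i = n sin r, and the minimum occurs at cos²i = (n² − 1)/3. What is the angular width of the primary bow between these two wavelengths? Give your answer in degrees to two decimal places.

At 475 nm (n = 1.339): cos²i = 0.26431 → i = 59.062°, r = 39.834°, D_min = 138.786°, rainbow angle = 41.214°.
At 682 nm (n = 1.329): cos²i = 0.25541 → i = 59.643°, r = 40.487°, D_min = 137.337°, rainbow angle = 42.663°.
Angular width = |41.214° − 42.663°| = 1.450°.

1.45°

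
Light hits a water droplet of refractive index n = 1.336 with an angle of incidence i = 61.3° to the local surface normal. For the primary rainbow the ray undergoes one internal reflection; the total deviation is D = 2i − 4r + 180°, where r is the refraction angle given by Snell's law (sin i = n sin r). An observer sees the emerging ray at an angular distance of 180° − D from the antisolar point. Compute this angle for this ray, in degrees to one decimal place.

sin r = sin 61.3° / 1.336 = 0.8771/1.336 = 0.6565; r = 41.04°.
D = 2·61.3° − 4·41.04° + 180° = 122.60° − 164.15° + 180° = 138.45°.
Angle from antisolar point = 180° − D = 41.55°.

41.5°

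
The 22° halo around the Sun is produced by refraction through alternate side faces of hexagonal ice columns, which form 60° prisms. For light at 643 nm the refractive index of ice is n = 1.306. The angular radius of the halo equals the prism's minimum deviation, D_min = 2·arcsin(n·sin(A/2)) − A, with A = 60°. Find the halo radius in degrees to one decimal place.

n·sin(A/2) = 1.306 × sin 30° = 1.306 × 0.5000 = 0.6530.
D_min = 2·arcsin(0.6530) − 60° = 2 × 40.768° − 60° = 21.536°.

21.5°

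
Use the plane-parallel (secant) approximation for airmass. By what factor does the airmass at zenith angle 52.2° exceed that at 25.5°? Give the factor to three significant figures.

X(52.2°)/X(25.5°) = sec 52.2° / sec 25.5° = cos 25.5° / cos 52.2° = 0.9026/0.6129 = 1.4726.

1.47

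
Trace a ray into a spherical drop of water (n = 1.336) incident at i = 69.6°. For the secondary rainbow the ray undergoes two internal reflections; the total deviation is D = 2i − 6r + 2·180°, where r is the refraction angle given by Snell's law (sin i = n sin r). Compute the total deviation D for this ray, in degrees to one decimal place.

sin r = sin 69.6° / 1.336 = 0.9373/1.336 = 0.7016; r = 44.55°.
D = 2·69.6° − 6·44.55° + 2·180° = 139.20° − 267.31° + 360° = 231.89°.

231.9°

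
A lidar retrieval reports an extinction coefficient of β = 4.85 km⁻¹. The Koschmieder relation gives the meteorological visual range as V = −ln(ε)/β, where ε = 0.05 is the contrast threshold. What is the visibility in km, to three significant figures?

V = −ln(0.05) / 4.85 = 2.996 / 4.85 = 0.6177 km.

0.618 km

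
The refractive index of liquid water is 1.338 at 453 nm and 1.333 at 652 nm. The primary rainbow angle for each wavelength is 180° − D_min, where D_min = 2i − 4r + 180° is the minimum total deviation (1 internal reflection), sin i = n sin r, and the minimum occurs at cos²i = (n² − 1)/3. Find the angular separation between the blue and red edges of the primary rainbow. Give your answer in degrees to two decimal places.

At 453 nm (n = 1.338): cos²i = 0.26341 → i = 59.120°, r = 39.899°, D_min = 138.643°, rainbow angle = 41.357°.
At 652 nm (n = 1.333): cos²i = 0.25896 → i = 59.410°, r = 40.225°, D_min = 137.922°, rainbow angle = 42.078°.
Angular width = |41.357° − 42.078°| = 0.722°.

0.72°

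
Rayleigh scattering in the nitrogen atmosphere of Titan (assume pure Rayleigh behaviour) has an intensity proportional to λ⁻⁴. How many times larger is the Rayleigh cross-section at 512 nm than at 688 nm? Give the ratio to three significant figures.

Rayleigh scattering ∝ λ⁻⁴, so the ratio of coefficients is the inverse fourth power of the wavelength ratio.
σ(512)/σ(688) = (688/512)⁴ = (1.3438)⁴ = 3.26.

3.26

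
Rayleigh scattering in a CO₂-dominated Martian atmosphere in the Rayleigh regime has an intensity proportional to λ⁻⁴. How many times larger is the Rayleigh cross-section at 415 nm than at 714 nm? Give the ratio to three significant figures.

8.76

Rayleigh scattering ∝ λ⁻⁴, so the ratio of coefficients is the inverse fourth power of the wavelength ratio.
σ(415)/σ(714) = (714/415)⁴ = (1.7205)⁴ = 8.762.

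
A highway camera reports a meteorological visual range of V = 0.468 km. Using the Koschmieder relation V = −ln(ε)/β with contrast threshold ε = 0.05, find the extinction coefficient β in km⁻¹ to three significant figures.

β = −ln(0.05) / V = 2.996 / 0.468 = 6.4011 km⁻¹.

6.40 km⁻¹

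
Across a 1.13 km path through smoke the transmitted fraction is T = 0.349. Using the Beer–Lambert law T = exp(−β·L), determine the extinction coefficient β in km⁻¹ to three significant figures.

Beer–Lambert: T = exp(−βL) ⇒ β = −ln(T)/L = −ln(0.349)/1.13 = 1.0527/1.13 = 0.9316 km⁻¹.

0.932 km⁻¹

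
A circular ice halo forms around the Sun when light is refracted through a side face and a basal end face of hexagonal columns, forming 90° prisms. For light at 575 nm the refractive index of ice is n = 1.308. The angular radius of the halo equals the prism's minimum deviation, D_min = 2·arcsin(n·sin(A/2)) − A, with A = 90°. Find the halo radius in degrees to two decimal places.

n·sin(A/2) = 1.308 × sin 45° = 1.308 × 0.7071 = 0.9249.
D_min = 2·arcsin(0.9249) − 90° = 2 × 67.653° − 90° = 45.305°.

45.31°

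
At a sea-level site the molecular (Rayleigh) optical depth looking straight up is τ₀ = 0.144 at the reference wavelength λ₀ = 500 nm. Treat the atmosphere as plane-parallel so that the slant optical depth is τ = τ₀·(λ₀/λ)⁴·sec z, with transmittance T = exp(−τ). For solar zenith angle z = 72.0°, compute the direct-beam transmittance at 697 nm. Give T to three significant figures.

0.884

sec 72.0° = 3.2361.
τ = 0.144 × (500/697)⁴ × 3.2361 = 0.144 × 0.2648 × 3.2361 = 0.1234.
T = exp(−0.1234) = 0.8839.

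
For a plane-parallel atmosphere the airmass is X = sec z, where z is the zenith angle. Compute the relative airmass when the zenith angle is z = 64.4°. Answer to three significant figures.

X = sec z = 1/cos 64.4° = 1/0.4321 = 2.3144.

2.31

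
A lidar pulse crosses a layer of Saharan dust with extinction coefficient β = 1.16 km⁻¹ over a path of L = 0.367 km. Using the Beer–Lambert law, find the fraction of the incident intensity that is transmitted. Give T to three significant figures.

τ = β·L = 1.16 × 0.367 = 0.4257.
T = exp(−0.4257) = 0.6533.

0.653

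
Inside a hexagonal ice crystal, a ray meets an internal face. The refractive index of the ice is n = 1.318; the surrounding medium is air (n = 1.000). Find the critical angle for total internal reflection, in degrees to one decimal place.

49.4°

sin θ_c = n_air / n = 1.000 / 1.318 = 0.7587.
θ_c = arcsin(0.7587) = 49.35°.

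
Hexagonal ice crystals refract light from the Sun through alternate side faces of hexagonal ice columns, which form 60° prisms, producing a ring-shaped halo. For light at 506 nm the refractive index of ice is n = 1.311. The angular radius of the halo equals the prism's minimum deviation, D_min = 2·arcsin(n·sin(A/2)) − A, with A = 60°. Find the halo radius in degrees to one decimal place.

21.9°

n·sin(A/2) = 1.311 × sin 30° = 1.311 × 0.5000 = 0.6555.
D_min = 2·arcsin(0.6555) − 60° = 2 × 40.958° − 60° = 21.915°.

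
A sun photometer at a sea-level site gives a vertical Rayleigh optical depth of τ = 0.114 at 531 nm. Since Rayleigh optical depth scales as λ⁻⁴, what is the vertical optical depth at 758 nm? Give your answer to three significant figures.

0.0275

τ(758 nm) = τ(531 nm) × (531/758)⁴ = 0.114 × (0.7005)⁴ = 0.114 × 0.2408 = 0.0275.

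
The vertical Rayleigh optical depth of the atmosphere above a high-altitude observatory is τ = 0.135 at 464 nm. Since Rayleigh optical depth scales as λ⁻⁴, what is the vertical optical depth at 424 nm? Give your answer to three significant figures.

0.194

τ(424 nm) = τ(464 nm) × (464/424)⁴ = 0.135 × (1.0943)⁴ = 0.135 × 1.4342 = 0.1936.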